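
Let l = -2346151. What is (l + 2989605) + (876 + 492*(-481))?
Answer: 407678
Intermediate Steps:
(l + 2989605) + (876 + 492*(-481)) = (-2346151 + 2989605) + (876 + 492*(-481)) = 643454 + (876 - 236652) = 643454 - 235776 = 407678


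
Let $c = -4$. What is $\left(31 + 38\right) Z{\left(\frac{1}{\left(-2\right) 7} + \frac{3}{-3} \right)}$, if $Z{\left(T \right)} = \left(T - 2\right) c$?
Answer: $\frac{5934}{7} \approx 847.71$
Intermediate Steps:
$Z{\left(T \right)} = 8 - 4 T$ ($Z{\left(T \right)} = \left(T - 2\right) \left(-4\right) = \left(-2 + T\right) \left(-4\right) = 8 - 4 T$)
$\left(31 + 38\right) Z{\left(\frac{1}{\left(-2\right) 7} + \frac{3}{-3} \right)} = \left(31 + 38\right) \left(8 - 4 \left(\frac{1}{\left(-2\right) 7} + \frac{3}{-3}\right)\right) = 69 \left(8 - 4 \left(\left(- \frac{1}{2}\right) \frac{1}{7} + 3 \left(- \frac{1}{3}\right)\right)\right) = 69 \left(8 - 4 \left(- \frac{1}{14} - 1\right)\right) = 69 \left(8 - - \frac{30}{7}\right) = 69 \left(8 + \frac{30}{7}\right) = 69 \cdot \frac{86}{7} = \frac{5934}{7}$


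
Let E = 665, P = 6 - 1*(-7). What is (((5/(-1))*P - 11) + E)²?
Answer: 346921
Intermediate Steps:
P = 13 (P = 6 + 7 = 13)
(((5/(-1))*P - 11) + E)² = (((5/(-1))*13 - 11) + 665)² = (((5*(-1))*13 - 11) + 665)² = ((-5*13 - 11) + 665)² = ((-65 - 11) + 665)² = (-76 + 665)² = 589² = 346921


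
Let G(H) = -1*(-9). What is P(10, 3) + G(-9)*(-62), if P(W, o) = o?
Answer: -555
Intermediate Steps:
G(H) = 9
P(10, 3) + G(-9)*(-62) = 3 + 9*(-62) = 3 - 558 = -555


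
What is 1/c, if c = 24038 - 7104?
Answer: 1/16934 ≈ 5.9053e-5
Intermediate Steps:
c = 16934
1/c = 1/16934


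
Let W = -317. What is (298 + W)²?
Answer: 361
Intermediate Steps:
(298 + W)² = (298 - 317)² = (-19)² = 361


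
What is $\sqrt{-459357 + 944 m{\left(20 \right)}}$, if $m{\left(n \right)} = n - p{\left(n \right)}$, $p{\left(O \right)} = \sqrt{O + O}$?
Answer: $\sqrt{-440477 - 1888 \sqrt{10}} \approx 668.17 i$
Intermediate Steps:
$p{\left(O \right)} = \sqrt{2} \sqrt{O}$ ($p{\left(O \right)} = \sqrt{2 O} = \sqrt{2} \sqrt{O}$)
$m{\left(n \right)} = n - \sqrt{2} \sqrt{n}$
$\sqrt{-459357 + 944 m{\left(20 \right)}} = \sqrt{-459357 + 944 \left(20 - \sqrt{2} \sqrt{20}\right)} = \sqrt{-459357 + 944 \left(20 - \sqrt{2} \cdot 2 \sqrt{5}\right)} = \sqrt{-459357 + 944 \left(20 - 2 \sqrt{10}\right)} = \sqrt{-459357 + \left(18880 - 1888 \sqrt{10}\right)} = \sqrt{-440477 - 1888 \sqrt{10}}$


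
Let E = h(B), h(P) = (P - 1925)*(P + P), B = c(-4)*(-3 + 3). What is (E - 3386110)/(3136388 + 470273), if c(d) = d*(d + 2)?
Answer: -3386110/3606661 ≈ -0.93885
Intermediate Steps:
c(d) = d*(2 + d)
B = 0 (B = (-4*(2 - 4))*(-3 + 3) = -4*(-2)*0 = 8*0 = 0)
h(P) = 2*P*(-1925 + P) (h(P) = (-1925 + P)*(2*P) = 2*P*(-1925 + P))
E = 0 (E = 2*0*(-1925 + 0) = 2*0*(-1925) = 0)
(E - 3386110)/(3136388 + 470273) = (0 - 3386110)/(3136388 + 470273) = -3386110/3606661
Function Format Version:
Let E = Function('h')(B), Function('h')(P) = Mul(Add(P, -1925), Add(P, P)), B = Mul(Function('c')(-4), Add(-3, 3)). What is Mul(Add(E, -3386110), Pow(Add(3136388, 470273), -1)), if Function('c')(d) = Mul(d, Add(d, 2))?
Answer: Rational(-3386110, 3606661) ≈ -0.93885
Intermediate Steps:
Function('c')(d) = Mul(d, Add(2, d))
B = 0 (B = Mul(Mul(-4, Add(2, -4)), Add(-3, 3)) = Mul(Mul(-4, -2), 0) = Mul(8, 0) = 0)
Function('h')(P) = Mul(2, P, Add(-1925, P)) (Function('h')(P) = Mul(Add(-1925, P), Mul(2, P)) = Mul(2, P, Add(-1925, P)))
E = 0 (E = Mul(2, 0, Add(-1925, 0)) = Mul(2, 0, -1925) = 0)
Mul(Add(E, -3386110), Pow(Add(3136388, 470273), -1)) = Mul(Add(0, -3386110), Pow(Add(3136388, 470273), -1)) = Mul(-3386110, Pow(3606661, -1)) = Mul(-3386110, Rational(1, 3606661)) = Rational(-3386110, 3606661)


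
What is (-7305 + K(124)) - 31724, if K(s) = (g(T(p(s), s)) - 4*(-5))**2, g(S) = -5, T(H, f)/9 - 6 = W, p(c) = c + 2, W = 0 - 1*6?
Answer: -38804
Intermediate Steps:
W = -6 (W = 0 - 6 = -6)
p(c) = 2 + c
T(H, f) = 0 (T(H, f) = 54 + 9*(-6) = 54 - 54 = 0)
K(s) = 225 (K(s) = (-5 - 4*(-5))**2 = (-5 + 20)**2 = 15**2 = 225)
(-7305 + K(124)) - 31724 = (-7305 + 225) - 31724 = -7080 - 31724 = -38804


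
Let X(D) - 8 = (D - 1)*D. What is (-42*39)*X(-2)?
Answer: -22932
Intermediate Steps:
X(D) = 8 + D*(-1 + D) (X(D) = 8 + (D - 1)*D = 8 + (-1 + D)*D = 8 + D*(-1 + D))
(-42*39)*X(-2) = (-42*39)*(8 + (-2)**2 - 1*(-2)) = -1638*(8 + 4 + 2) = -1638*14 = -22932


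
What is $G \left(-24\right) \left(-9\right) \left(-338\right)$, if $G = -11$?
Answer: $803088$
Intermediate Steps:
$G \left(-24\right) \left(-9\right) \left(-338\right) = \left(-11\right) \left(-24\right) \left(-9\right) \left(-338\right) = 264 \left(-9\right) \left(-338\right) = \left(-2376\right) \left(-338\right) = 803088$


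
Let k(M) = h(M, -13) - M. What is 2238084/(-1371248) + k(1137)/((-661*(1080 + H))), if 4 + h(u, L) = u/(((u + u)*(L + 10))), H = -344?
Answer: -407720284183/250165000128 ≈ -1.6298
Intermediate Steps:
h(u, L) = -4 + 1/(2*(10 + L)) (h(u, L) = -4 + u/(((u + u)*(L + 10))) = -4 + u/(((2*u)*(10 + L))) = -4 + u/((2*u*(10 + L))) = -4 + u*(1/(2*u*(10 + L))) = -4 + 1/(2*(10 + L)))
k(M) = -25/6 - M (k(M) = (-79 - 8*(-13))/(2*(10 - 13)) - M = (½)*(-79 + 104)/(-3) - M = (½)*(-⅓)*25 - M = -25/6 - M)
2238084/(-1371248) + k(1137)/((-661*(1080 + H))) = 2238084/(-1371248) + (-25/6 - 1*1137)/((-661*(1080 - 344))) = 2238084*(-1/1371248) + (-25/6 - 1137)/((-661*736)) = -559521/342812 - 6847/6/(-486496) = -559521/342812 - 6847/6*(-1/486496) = -559521/342812 + 6847/2918976 = -407720284183/250165000128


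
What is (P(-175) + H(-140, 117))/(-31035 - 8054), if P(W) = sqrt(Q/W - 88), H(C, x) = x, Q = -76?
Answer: -117/39089 - 2*I*sqrt(26817)/1368115 ≈ -0.0029932 - 0.00023939*I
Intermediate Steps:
P(W) = sqrt(-88 - 76/W) (P(W) = sqrt(-76/W - 88) = sqrt(-88 - 76/W))
(P(-175) + H(-140, 117))/(-31035 - 8054) = (2*sqrt(-22 - 19/(-175)) + 117)/(-31035 - 8054) = (2*sqrt(-22 - 19*(-1/175)) + 117)/(-39089) = (2*sqrt(-22 + 19/175) + 117)*(-1/39089) = (2*sqrt(-3831/175) + 117)*(-1/39089) = (2*(I*sqrt(26817)/35) + 117)*(-1/39089) = (2*I*sqrt(26817)/35 + 117)*(-1/39089) = (117 + 2*I*sqrt(26817)/35)*(-1/39089) = -117/39089 - 2*I*sqrt(26817)/1368115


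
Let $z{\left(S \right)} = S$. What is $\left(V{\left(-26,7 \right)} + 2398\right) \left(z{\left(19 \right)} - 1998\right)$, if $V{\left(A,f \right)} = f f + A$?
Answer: $-4791159$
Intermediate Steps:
$V{\left(A,f \right)} = A + f^{2}$ ($V{\left(A,f \right)} = f^{2} + A = A + f^{2}$)
$\left(V{\left(-26,7 \right)} + 2398\right) \left(z{\left(19 \right)} - 1998\right) = \left(\left(-26 + 7^{2}\right) + 2398\right) \left(19 - 1998\right) = \left(\left(-26 + 49\right) + 2398\right) \left(-1979\right) = \left(23 + 2398\right) \left(-1979\right) = 2421 \left(-1979\right) = -4791159$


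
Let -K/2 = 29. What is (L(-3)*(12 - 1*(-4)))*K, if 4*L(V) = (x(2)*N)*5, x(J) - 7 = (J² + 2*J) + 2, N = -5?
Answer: 98600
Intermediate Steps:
K = -58 (K = -2*29 = -58)
x(J) = 9 + J² + 2*J (x(J) = 7 + ((J² + 2*J) + 2) = 7 + (2 + J² + 2*J) = 9 + J² + 2*J)
L(V) = -425/4 (L(V) = (((9 + 2² + 2*2)*(-5))*5)/4 = (((9 + 4 + 4)*(-5))*5)/4 = ((17*(-5))*5)/4 = (-85*5)/4 = (¼)*(-425) = -425/4)
(L(-3)*(12 - 1*(-4)))*K = -425*(12 - 1*(-4))/4*(-58) = -425*(12 + 4)/4*(-58) = -425/4*16*(-58) = -1700*(-58) = 98600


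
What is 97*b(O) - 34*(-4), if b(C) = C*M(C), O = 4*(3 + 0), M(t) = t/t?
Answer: 1300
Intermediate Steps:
M(t) = 1
O = 12 (O = 4*3 = 12)
b(C) = C (b(C) = C*1 = C)
97*b(O) - 34*(-4) = 97*12 - 34*(-4) = 1164 + 136 = 1300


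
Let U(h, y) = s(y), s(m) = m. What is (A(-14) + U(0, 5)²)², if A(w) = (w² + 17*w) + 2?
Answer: 225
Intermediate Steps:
U(h, y) = y
A(w) = 2 + w² + 17*w
(A(-14) + U(0, 5)²)² = ((2 + (-14)² + 17*(-14)) + 5²)² = ((2 + 196 - 238) + 25)² = (-40 + 25)² = (-15)² = 225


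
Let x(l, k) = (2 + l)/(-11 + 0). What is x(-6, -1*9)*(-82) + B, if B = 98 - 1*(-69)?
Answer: 1509/11 ≈ 137.18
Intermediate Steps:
B = 167 (B = 98 + 69 = 167)
x(l, k) = -2/11 - l/11 (x(l, k) = (2 + l)/(-11) = (2 + l)*(-1/11) = -2/11 - l/11)
x(-6, -1*9)*(-82) + B = (-2/11 - 1/11*(-6))*(-82) + 167 = (-2/11 + 6/11)*(-82) + 167 = (4/11)*(-82) + 167 = -328/11 + 167 = 1509/11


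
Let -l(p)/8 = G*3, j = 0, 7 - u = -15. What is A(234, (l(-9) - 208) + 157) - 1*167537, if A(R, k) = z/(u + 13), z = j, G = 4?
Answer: -167537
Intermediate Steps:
u = 22 (u = 7 - 1*(-15) = 7 + 15 = 22)
z = 0
l(p) = -96 (l(p) = -32*3 = -8*12 = -96)
A(R, k) = 0 (A(R, k) = 0/(22 + 13) = 0/35 = 0*(1/35) = 0)
A(234, (l(-9) - 208) + 157) - 1*167537 = 0 - 1*167537 = 0 - 167537 = -167537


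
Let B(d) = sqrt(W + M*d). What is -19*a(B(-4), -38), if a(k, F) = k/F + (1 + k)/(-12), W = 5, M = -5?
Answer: 12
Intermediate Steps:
B(d) = sqrt(5 - 5*d)
a(k, F) = -1/12 - k/12 + k/F (a(k, F) = k/F + (1 + k)*(-1/12) = k/F + (-1/12 - k/12) = -1/12 - k/12 + k/F)
-19*a(B(-4), -38) = -19*(-1/12 - sqrt(5 - 5*(-4))/12 + sqrt(5 - 5*(-4))/(-38)) = -19*(-1/12 - sqrt(5 + 20)/12 + sqrt(5 + 20)*(-1/38)) = -19*(-1/12 - sqrt(25)/12 + sqrt(25)*(-1/38)) = -19*(-1/12 - 1/12*5 + 5*(-1/38)) = -19*(-1/12 - 5/12 - 5/38) = -19*(-12/19) = 12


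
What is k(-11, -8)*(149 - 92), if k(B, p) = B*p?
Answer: 5016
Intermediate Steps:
k(-11, -8)*(149 - 92) = (-11*(-8))*(149 - 92) = 88*57 = 5016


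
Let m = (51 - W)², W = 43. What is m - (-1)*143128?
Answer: 143192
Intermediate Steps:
m = 64 (m = (51 - 1*43)² = (51 - 43)² = 8² = 64)
m - (-1)*143128 = 64 - (-1)*143128 = 64 - 1*(-143128) = 64 + 143128 = 143192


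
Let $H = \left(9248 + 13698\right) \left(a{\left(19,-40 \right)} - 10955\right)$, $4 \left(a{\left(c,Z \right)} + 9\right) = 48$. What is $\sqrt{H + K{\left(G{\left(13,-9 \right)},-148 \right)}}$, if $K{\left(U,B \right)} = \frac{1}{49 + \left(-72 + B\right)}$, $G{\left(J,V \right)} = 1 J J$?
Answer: $\frac{i \sqrt{816488619427}}{57} \approx 15853.0 i$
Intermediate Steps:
$a{\left(c,Z \right)} = 3$ ($a{\left(c,Z \right)} = -9 + \frac{1}{4} \cdot 48 = -9 + 12 = 3$)
$H = -251304592$ ($H = \left(9248 + 13698\right) \left(3 - 10955\right) = 22946 \left(-10952\right) = -251304592$)
$G{\left(J,V \right)} = J^{2}$ ($G{\left(J,V \right)} = J J = J^{2}$)
$K{\left(U,B \right)} = \frac{1}{-23 + B}$
$\sqrt{H + K{\left(G{\left(13,-9 \right)},-148 \right)}} = \sqrt{-251304592 + \frac{1}{-23 - 148}} = \sqrt{-251304592 + \frac{1}{-171}} = \sqrt{-251304592 - \frac{1}{171}} = \sqrt{- \frac{42973085233}{171}} = \frac{i \sqrt{816488619427}}{57}$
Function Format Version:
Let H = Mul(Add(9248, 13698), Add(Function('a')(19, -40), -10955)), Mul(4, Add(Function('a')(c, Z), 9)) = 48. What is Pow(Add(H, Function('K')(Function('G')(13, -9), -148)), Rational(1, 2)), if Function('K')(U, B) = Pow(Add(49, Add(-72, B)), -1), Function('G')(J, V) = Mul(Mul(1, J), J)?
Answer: Mul(Rational(1, 57), I, Pow(816488619427, Rational(1, 2))) ≈ Mul(15853., I)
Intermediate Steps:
Function('a')(c, Z) = 3 (Function('a')(c, Z) = Add(-9, Mul(Rational(1, 4), 48)) = Add(-9, 12) = 3)
H = -251304592 (H = Mul(Add(9248, 13698), Add(3, -10955)) = Mul(22946, -10952) = -251304592)
Function('G')(J, V) = Pow(J, 2) (Function('G')(J, V) = Mul(J, J) = Pow(J, 2))
Function('K')(U, B) = Pow(Add(-23, B), -1)
Pow(Add(H, Function('K')(Function('G')(13, -9), -148)), Rational(1, 2)) = Pow(Add(-251304592, Pow(Add(-23, -148), -1)), Rational(1, 2)) = Pow(Add(-251304592, Pow(-171, -1)), Rational(1, 2)) = Pow(Add(-251304592, Rational(-1, 171)), Rational(1, 2)) = Pow(Rational(-42973085233, 171), Rational(1, 2)) = Mul(Rational(1, 57), I, Pow(816488619427, Rational(1, 2)))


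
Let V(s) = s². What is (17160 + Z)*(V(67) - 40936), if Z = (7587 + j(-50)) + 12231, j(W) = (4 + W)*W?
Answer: -1431565266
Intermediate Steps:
j(W) = W*(4 + W)
Z = 22118 (Z = (7587 - 50*(4 - 50)) + 12231 = (7587 - 50*(-46)) + 12231 = (7587 + 2300) + 12231 = 9887 + 12231 = 22118)
(17160 + Z)*(V(67) - 40936) = (17160 + 22118)*(67² - 40936) = 39278*(4489 - 40936) = 39278*(-36447) = -1431565266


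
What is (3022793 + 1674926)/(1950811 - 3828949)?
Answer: -4697719/1878138 ≈ -2.5013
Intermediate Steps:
(3022793 + 1674926)/(1950811 - 3828949) = 4697719/(-1878138) = 4697719*(-1/1878138) = -4697719/1878138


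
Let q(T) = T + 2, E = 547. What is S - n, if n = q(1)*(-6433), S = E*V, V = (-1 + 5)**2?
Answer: 28051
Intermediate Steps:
V = 16 (V = 4**2 = 16)
q(T) = 2 + T
S = 8752 (S = 547*16 = 8752)
n = -19299 (n = (2 + 1)*(-6433) = 3*(-6433) = -19299)
S - n = 8752 - 1*(-19299) = 8752 + 19299 = 28051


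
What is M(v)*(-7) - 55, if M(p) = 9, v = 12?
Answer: -118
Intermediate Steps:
M(v)*(-7) - 55 = 9*(-7) - 55 = -63 - 55 = -118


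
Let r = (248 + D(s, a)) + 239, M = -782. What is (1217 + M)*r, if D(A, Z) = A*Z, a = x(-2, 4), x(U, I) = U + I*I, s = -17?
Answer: 108315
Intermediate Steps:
x(U, I) = U + I²
a = 14 (a = -2 + 4² = -2 + 16 = 14)
r = 249 (r = (248 - 17*14) + 239 = (248 - 238) + 239 = 10 + 239 = 249)
(1217 + M)*r = (1217 - 782)*249 = 435*249 = 108315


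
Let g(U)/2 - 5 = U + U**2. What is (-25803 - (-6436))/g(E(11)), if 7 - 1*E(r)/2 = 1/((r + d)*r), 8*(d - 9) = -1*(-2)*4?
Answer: -1033442487/22918442 ≈ -45.092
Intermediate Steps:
d = 10 (d = 9 + (-1*(-2)*4)/8 = 9 + (2*4)/8 = 9 + (1/8)*8 = 9 + 1 = 10)
E(r) = 14 - 2/(r*(10 + r)) (E(r) = 14 - 2/((r + 10)*r) = 14 - 2/((10 + r)*r) = 14 - 2/(r*(10 + r)))
g(U) = 10 + 2*U + 2*U**2 (g(U) = 10 + 2*(U + U**2) = 10 + (2*U + 2*U**2) = 10 + 2*U + 2*U**2)
(-25803 - (-6436))/g(E(11)) = (-25803 - (-6436))/(10 + 2*(2*(-1 + 7*11**2 + 70*11)/(11*(10 + 11))) + 2*(2*(-1 + 7*11**2 + 70*11)/(11*(10 + 11)))**2) = (-25803 - 1*(-6436))/(10 + 2*(2*(1/11)*(-1 + 7*121 + 770)/21) + 2*(2*(1/11)*(-1 + 7*121 + 770)/21)**2) = (-25803 + 6436)/(10 + 2*(2*(1/11)*(1/21)*(-1 + 847 + 770)) + 2*(2*(1/11)*(1/21)*(-1 + 847 + 770))**2) = -19367/(10 + 2*(2*(1/11)*(1/21)*1616) + 2*(2*(1/11)*(1/21)*1616)**2) = -19367/(10 + 2*(3232/231) + 2*(3232/231)**2) = -19367/(10 + 6464/231 + 2*(10445824/53361)) = -19367/(10 + 6464/231 + 20891648/53361) = -19367/22918442/53361 = -19367*53361/22918442 = -1033442487/22918442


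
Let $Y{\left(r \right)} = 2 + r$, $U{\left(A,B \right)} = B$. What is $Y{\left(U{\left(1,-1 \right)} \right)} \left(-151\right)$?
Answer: $-151$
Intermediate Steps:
$Y{\left(U{\left(1,-1 \right)} \right)} \left(-151\right) = \left(2 - 1\right) \left(-151\right) = 1 \left(-151\right) = -151$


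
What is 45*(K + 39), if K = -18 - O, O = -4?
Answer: 1125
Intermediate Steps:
K = -14 (K = -18 - 1*(-4) = -18 + 4 = -14)
45*(K + 39) = 45*(-14 + 39) = 45*25 = 1125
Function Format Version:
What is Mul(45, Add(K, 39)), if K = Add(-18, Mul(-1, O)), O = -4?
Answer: 1125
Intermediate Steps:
K = -14 (K = Add(-18, Mul(-1, -4)) = Add(-18, 4) = -14)
Mul(45, Add(K, 39)) = Mul(45, Add(-14, 39)) = Mul(45, 25) = 1125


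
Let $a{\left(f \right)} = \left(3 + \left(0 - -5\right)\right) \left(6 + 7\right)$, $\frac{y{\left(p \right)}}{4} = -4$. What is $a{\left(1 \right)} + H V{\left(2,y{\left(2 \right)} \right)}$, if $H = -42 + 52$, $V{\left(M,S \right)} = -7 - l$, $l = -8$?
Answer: $114$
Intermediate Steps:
$y{\left(p \right)} = -16$ ($y{\left(p \right)} = 4 \left(-4\right) = -16$)
$V{\left(M,S \right)} = 1$ ($V{\left(M,S \right)} = -7 - -8 = -7 + 8 = 1$)
$H = 10$
$a{\left(f \right)} = 104$ ($a{\left(f \right)} = \left(3 + \left(0 + 5\right)\right) 13 = \left(3 + 5\right) 13 = 8 \cdot 13 = 104$)
$a{\left(1 \right)} + H V{\left(2,y{\left(2 \right)} \right)} = 104 + 10 \cdot 1 = 104 + 10 = 114$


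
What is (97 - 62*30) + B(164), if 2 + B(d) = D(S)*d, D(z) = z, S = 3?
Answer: -1273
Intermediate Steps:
B(d) = -2 + 3*d
(97 - 62*30) + B(164) = (97 - 62*30) + (-2 + 3*164) = (97 - 1860) + (-2 + 492) = -1763 + 490 = -1273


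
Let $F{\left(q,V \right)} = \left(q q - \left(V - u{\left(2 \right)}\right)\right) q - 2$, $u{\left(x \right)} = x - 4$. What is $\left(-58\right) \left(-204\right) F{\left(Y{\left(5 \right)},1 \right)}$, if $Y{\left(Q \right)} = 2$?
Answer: $0$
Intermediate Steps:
$u{\left(x \right)} = -4 + x$ ($u{\left(x \right)} = x - 4 = -4 + x$)
$F{\left(q,V \right)} = -2 + q \left(-2 + q^{2} - V\right)$ ($F{\left(q,V \right)} = \left(q q - \left(2 + V\right)\right) q - 2 = \left(q^{2} - \left(2 + V\right)\right) q - 2 = \left(-2 + q^{2} - V\right) q - 2 = q \left(-2 + q^{2} - V\right) - 2 = -2 + q \left(-2 + q^{2} - V\right)$)
$\left(-58\right) \left(-204\right) F{\left(Y{\left(5 \right)},1 \right)} = \left(-58\right) \left(-204\right) \left(-2 + 2^{3} - 4 - 1 \cdot 2\right) = 11832 \left(-2 + 8 - 4 - 2\right) = 11832 \cdot 0 = 0$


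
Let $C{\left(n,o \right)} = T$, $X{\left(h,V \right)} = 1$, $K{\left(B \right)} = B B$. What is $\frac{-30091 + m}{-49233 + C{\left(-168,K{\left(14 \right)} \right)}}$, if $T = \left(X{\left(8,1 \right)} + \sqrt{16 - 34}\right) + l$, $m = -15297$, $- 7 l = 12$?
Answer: $\frac{54748185688}{59386986689} + \frac{3336018 i \sqrt{2}}{59386986689} \approx 0.92189 + 7.9442 \cdot 10^{-5} i$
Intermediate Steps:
$l = - \frac{12}{7}$ ($l = \left(- \frac{1}{7}\right) 12 = - \frac{12}{7} \approx -1.7143$)
$K{\left(B \right)} = B^{2}$
$T = - \frac{5}{7} + 3 i \sqrt{2}$ ($T = \left(1 + \sqrt{16 - 34}\right) - \frac{12}{7} = \left(1 + \sqrt{-18}\right) - \frac{12}{7} = \left(1 + 3 i \sqrt{2}\right) - \frac{12}{7} = - \frac{5}{7} + 3 i \sqrt{2} \approx -0.71429 + 4.2426 i$)
$C{\left(n,o \right)} = - \frac{5}{7} + 3 i \sqrt{2}$
$\frac{-30091 + m}{-49233 + C{\left(-168,K{\left(14 \right)} \right)}} = \frac{-30091 - 15297}{-49233 - \left(\frac{5}{7} - 3 i \sqrt{2}\right)} = - \frac{45388}{- \frac{344636}{7} + 3 i \sqrt{2}}$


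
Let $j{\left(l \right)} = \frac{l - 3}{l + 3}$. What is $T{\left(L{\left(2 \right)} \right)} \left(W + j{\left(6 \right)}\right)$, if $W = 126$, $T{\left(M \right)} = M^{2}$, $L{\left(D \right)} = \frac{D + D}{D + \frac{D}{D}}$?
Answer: $\frac{6064}{27} \approx 224.59$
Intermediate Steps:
$j{\left(l \right)} = \frac{-3 + l}{3 + l}$
$L{\left(D \right)} = \frac{2 D}{1 + D}$ ($L{\left(D \right)} = \frac{2 D}{D + 1} = \frac{2 D}{1 + D}$)
$T{\left(L{\left(2 \right)} \right)} \left(W + j{\left(6 \right)}\right) = \left(2 \cdot 2 \frac{1}{1 + 2}\right)^{2} \left(126 + \frac{-3 + 6}{3 + 6}\right) = \left(2 \cdot 2 \cdot \frac{1}{3}\right)^{2} \left(126 + \frac{1}{9} \cdot 3\right) = \left(\frac{4}{3}\right)^{2} \left(126 + \frac{1}{3}\right) = \frac{16}{9} \cdot \frac{379}{3} = \frac{6064}{27}$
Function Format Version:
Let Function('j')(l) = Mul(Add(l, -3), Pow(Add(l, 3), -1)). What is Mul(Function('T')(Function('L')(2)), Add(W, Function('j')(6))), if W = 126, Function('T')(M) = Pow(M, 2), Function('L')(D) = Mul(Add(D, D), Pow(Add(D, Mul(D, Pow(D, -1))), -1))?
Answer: Rational(6064, 27) ≈ 224.59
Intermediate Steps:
Function('j')(l) = Mul(Pow(Add(3, l), -1), Add(-3, l)) (Function('j')(l) = Mul(Add(-3, l), Pow(Add(3, l), -1)) = Mul(Pow(Add(3, l), -1), Add(-3, l)))
Function('L')(D) = Mul(2, D, Pow(Add(1, D), -1)) (Function('L')(D) = Mul(Mul(2, D), Pow(Add(D, 1), -1)) = Mul(Mul(2, D), Pow(Add(1, D), -1)) = Mul(2, D, Pow(Add(1, D), -1)))
Mul(Function('T')(Function('L')(2)), Add(W, Function('j')(6))) = Mul(Pow(Mul(2, 2, Pow(Add(1, 2), -1)), 2), Add(126, Mul(Pow(Add(3, 6), -1), Add(-3, 6)))) = Mul(Pow(Mul(2, 2, Pow(3, -1)), 2), Add(126, Mul(Pow(9, -1), 3))) = Mul(Pow(Mul(2, 2, Rational(1, 3)), 2), Add(126, Mul(Rational(1, 9), 3))) = Mul(Pow(Rational(4, 3), 2), Add(126, Rational(1, 3))) = Mul(Rational(16, 9), Rational(379, 3)) = Rational(6064, 27)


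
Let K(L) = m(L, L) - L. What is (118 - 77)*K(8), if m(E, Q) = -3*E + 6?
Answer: -1066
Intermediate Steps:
m(E, Q) = 6 - 3*E
K(L) = 6 - 4*L (K(L) = (6 - 3*L) - L = 6 - 4*L)
(118 - 77)*K(8) = (118 - 77)*(6 - 4*8) = 41*(6 - 32) = 41*(-26) = -1066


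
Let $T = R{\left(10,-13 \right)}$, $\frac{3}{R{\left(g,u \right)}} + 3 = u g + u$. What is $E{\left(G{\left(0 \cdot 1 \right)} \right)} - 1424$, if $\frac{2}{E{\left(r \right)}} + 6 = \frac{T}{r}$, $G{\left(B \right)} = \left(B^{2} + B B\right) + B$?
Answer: $-1424$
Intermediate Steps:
$G{\left(B \right)} = B + 2 B^{2}$ ($G{\left(B \right)} = \left(B^{2} + B^{2}\right) + B = 2 B^{2} + B = B + 2 B^{2}$)
$R{\left(g,u \right)} = \frac{3}{-3 + u + g u}$ ($R{\left(g,u \right)} = \frac{3}{-3 + \left(u g + u\right)} = \frac{3}{-3 + \left(g u + u\right)} = \frac{3}{-3 + \left(u + g u\right)} = \frac{3}{-3 + u + g u}$)
$T = - \frac{3}{146}$ ($T = \frac{3}{-3 - 13 + 10 \left(-13\right)} = \frac{3}{-3 - 13 - 130} = \frac{3}{-146} = 3 \left(- \frac{1}{146}\right) = - \frac{3}{146} \approx -0.020548$)
$E{\left(r \right)} = \frac{2}{-6 - \frac{3}{146 r}}$
$E{\left(G{\left(0 \cdot 1 \right)} \right)} - 1424 = - \frac{292 \cdot 0 \cdot 1 \left(1 + 2 \cdot 0 \cdot 1\right)}{3 + 876 \cdot 0 \cdot 1 \left(1 + 2 \cdot 0 \cdot 1\right)} - 1424 = - \frac{292 \cdot 0 \left(1 + 2 \cdot 0\right)}{3 + 876 \cdot 0 \left(1 + 2 \cdot 0\right)} - 1424 = - \frac{292 \cdot 0 \left(1 + 0\right)}{3 + 876 \cdot 0 \left(1 + 0\right)} - 1424 = - \frac{292 \cdot 0 \cdot 1}{3 + 876 \cdot 0 \cdot 1} - 1424 = \left(-292\right) 0 \frac{1}{3 + 876 \cdot 0} - 1424 = \left(-292\right) 0 \frac{1}{3 + 0} - 1424 = \left(-292\right) 0 \cdot \frac{1}{3} - 1424 = 0 - 1424 = -1424$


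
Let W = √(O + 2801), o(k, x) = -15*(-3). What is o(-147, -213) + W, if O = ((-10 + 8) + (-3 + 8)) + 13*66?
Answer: 45 + √3662 ≈ 105.51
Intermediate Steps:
O = 861 (O = (-2 + 5) + 858 = 3 + 858 = 861)
o(k, x) = 45
W = √3662 (W = √(861 + 2801) = √3662 ≈ 60.514)
o(-147, -213) + W = 45 + √3662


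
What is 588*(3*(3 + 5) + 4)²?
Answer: 460992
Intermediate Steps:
588*(3*(3 + 5) + 4)² = 588*(3*8 + 4)² = 588*(24 + 4)² = 588*28² = 588*784 = 460992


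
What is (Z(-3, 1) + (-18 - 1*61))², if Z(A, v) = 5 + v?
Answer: 5329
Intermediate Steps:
(Z(-3, 1) + (-18 - 1*61))² = ((5 + 1) + (-18 - 1*61))² = (6 + (-18 - 61))² = (6 - 79)² = (-73)² = 5329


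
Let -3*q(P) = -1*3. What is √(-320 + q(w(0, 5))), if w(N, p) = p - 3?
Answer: I*√319 ≈ 17.861*I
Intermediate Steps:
w(N, p) = -3 + p
q(P) = 1 (q(P) = -(-1)*3/3 = -⅓*(-3) = 1)
√(-320 + q(w(0, 5))) = √(-320 + 1) = √(-319) = I*√319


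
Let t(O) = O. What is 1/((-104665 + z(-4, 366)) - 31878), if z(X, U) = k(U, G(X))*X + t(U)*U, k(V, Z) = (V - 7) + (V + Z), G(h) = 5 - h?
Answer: -1/5523 ≈ -0.00018106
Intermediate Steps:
k(V, Z) = -7 + Z + 2*V (k(V, Z) = (-7 + V) + (V + Z) = -7 + Z + 2*V)
z(X, U) = U² + X*(-2 - X + 2*U) (z(X, U) = (-7 + (5 - X) + 2*U)*X + U*U = (-2 - X + 2*U)*X + U² = X*(-2 - X + 2*U) + U² = U² + X*(-2 - X + 2*U))
1/((-104665 + z(-4, 366)) - 31878) = 1/((-104665 + (366² - 1*(-4)*(2 - 4 - 2*366))) - 31878) = 1/((-104665 + (133956 - 1*(-4)*(2 - 4 - 732))) - 31878) = 1/((-104665 + (133956 - 1*(-4)*(-734))) - 31878) = 1/((-104665 + (133956 - 2936)) - 31878) = 1/((-104665 + 131020) - 31878) = 1/(26355 - 31878) = 1/(-5523) = -1/5523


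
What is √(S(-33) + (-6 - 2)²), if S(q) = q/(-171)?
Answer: √208563/57 ≈ 8.0121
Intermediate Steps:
S(q) = -q/171 (S(q) = q*(-1/171) = -q/171)
√(S(-33) + (-6 - 2)²) = √(-1/171*(-33) + (-6 - 2)²) = √(11/57 + (-8)²) = √(11/57 + 64) = √(3659/57) = √208563/57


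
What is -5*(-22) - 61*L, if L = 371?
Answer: -22521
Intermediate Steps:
-5*(-22) - 61*L = -5*(-22) - 61*371 = 110 - 22631 = -22521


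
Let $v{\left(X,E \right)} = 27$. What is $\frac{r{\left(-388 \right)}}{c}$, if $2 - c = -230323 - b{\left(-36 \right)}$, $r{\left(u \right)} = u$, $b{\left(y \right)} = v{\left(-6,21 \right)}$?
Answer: $- \frac{97}{57588} \approx -0.0016844$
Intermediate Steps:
$b{\left(y \right)} = 27$
$c = 230352$ ($c = 2 - \left(-230323 - 27\right) = 2 - -230350 = 2 + 230350 = 230352$)
$\frac{r{\left(-388 \right)}}{c} = - \frac{388}{230352} = \left(-388\right) \frac{1}{230352} = - \frac{97}{57588}$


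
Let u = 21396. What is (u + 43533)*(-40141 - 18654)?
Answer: -3817500555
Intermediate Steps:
(u + 43533)*(-40141 - 18654) = (21396 + 43533)*(-40141 - 18654) = 64929*(-58795) = -3817500555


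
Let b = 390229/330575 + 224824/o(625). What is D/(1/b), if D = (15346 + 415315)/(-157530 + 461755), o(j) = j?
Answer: 183498713715471/359175640625 ≈ 510.89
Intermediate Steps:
D = 430661/304225 ≈ 1.4156
b = 426086211/1180625 (b = 390229/330575 + 224824/625 = 390229*(1/330575) + 224824*(1/625) = 55747/47225 + 224824/625 = 426086211/1180625 ≈ 360.90)
D/(1/b) = 430661/(304225*(1/(426086211/1180625))) = 430661/(304225*(1180625/426086211)) = (430661/304225)*(426086211/1180625) = 183498713715471/359175640625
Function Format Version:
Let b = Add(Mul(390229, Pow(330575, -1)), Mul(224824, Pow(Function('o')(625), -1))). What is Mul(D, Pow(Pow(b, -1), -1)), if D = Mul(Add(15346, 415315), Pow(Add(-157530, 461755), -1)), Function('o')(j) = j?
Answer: Rational(183498713715471, 359175640625) ≈ 510.89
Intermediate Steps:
D = Rational(430661, 304225) (D = Mul(430661, Pow(304225, -1)) = Mul(430661, Rational(1, 304225)) = Rational(430661, 304225) ≈ 1.4156)
b = Rational(426086211, 1180625) (b = Add(Mul(390229, Pow(330575, -1)), Mul(224824, Pow(625, -1))) = Add(Mul(390229, Rational(1, 330575)), Mul(224824, Rational(1, 625))) = Add(Rational(55747, 47225), Rational(224824, 625)) = Rational(426086211, 1180625) ≈ 360.90)
Mul(D, Pow(Pow(b, -1), -1)) = Mul(Rational(430661, 304225), Pow(Pow(Rational(426086211, 1180625), -1), -1)) = Mul(Rational(430661, 304225), Pow(Rational(1180625, 426086211), -1)) = Mul(Rational(430661, 304225), Rational(426086211, 1180625)) = Rational(183498713715471, 359175640625)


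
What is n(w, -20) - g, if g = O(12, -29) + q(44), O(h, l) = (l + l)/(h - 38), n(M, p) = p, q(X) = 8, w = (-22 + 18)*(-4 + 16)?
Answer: -393/13 ≈ -30.231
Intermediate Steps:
w = -48 (w = -4*12 = -48)
O(h, l) = 2*l/(-38 + h) (O(h, l) = (2*l)/(-38 + h) = 2*l/(-38 + h))
g = 133/13 (g = 2*(-29)/(-38 + 12) + 8 = 2*(-29)/(-26) + 8 = 2*(-29)*(-1/26) + 8 = 29/13 + 8 = 133/13 ≈ 10.231)
n(w, -20) - g = -20 - 1*133/13 = -20 - 133/13 = -393/13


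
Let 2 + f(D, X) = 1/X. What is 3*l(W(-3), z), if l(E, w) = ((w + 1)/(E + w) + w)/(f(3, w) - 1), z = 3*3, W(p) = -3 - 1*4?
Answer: -189/13 ≈ -14.538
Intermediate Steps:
f(D, X) = -2 + 1/X
W(p) = -7 (W(p) = -3 - 4 = -7)
z = 9
l(E, w) = (w + (1 + w)/(E + w))/(-3 + 1/w) (l(E, w) = ((w + 1)/(E + w) + w)/((-2 + 1/w) - 1) = ((1 + w)/(E + w) + w)/(-3 + 1/w) = (w + (1 + w)/(E + w))/(-3 + 1/w))
3*l(W(-3), z) = 3*(9*(-1 - 1*9 - 1*9**2 - 1*(-7)*9)/(-1*(-7) - 1*9 + 3*9**2 + 3*(-7)*9)) = 3*(9*(-1 - 9 - 1*81 + 63)/(7 - 9 + 3*81 - 189)) = 3*(9*(-1 - 9 - 81 + 63)/(7 - 9 + 243 - 189)) = 3*(9*(-28)/52) = 3*(9*(1/52)*(-28)) = 3*(-63/13) = -189/13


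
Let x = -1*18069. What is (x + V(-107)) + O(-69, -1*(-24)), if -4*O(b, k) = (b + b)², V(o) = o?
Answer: -22937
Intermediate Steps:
x = -18069
O(b, k) = -b² (O(b, k) = -(b + b)²/4 = -4*b²/4 = -b²)
(x + V(-107)) + O(-69, -1*(-24)) = (-18069 - 107) - 1*(-69)² = -18176 - 1*4761 = -18176 - 4761 = -22937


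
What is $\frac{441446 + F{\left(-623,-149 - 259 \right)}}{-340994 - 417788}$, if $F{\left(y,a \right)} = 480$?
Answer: $- \frac{220963}{379391} \approx -0.58241$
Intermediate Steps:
$\frac{441446 + F{\left(-623,-149 - 259 \right)}}{-340994 - 417788} = \frac{441446 + 480}{-340994 - 417788} = \frac{441926}{-758782} = 441926 \left(- \frac{1}{758782}\right) = - \frac{220963}{379391}$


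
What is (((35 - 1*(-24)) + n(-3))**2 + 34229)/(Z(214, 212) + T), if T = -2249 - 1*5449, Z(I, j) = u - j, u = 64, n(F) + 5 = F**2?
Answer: -19099/3923 ≈ -4.8685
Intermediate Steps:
n(F) = -5 + F**2
Z(I, j) = 64 - j
T = -7698 (T = -2249 - 5449 = -7698)
(((35 - 1*(-24)) + n(-3))**2 + 34229)/(Z(214, 212) + T) = (((35 - 1*(-24)) + (-5 + (-3)**2))**2 + 34229)/((64 - 1*212) - 7698) = (((35 + 24) + (-5 + 9))**2 + 34229)/((64 - 212) - 7698) = ((59 + 4)**2 + 34229)/(-148 - 7698) = (63**2 + 34229)/(-7846) = (3969 + 34229)*(-1/7846) = 38198*(-1/7846) = -19099/3923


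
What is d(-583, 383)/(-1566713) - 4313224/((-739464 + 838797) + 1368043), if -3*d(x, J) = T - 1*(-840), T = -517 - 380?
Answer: -844701499107/287369631886 ≈ -2.9394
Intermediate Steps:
T = -897
d(x, J) = 19 (d(x, J) = -(-897 - 1*(-840))/3 = -(-897 + 840)/3 = -1/3*(-57) = 19)
d(-583, 383)/(-1566713) - 4313224/((-739464 + 838797) + 1368043) = 19/(-1566713) - 4313224/((-739464 + 838797) + 1368043) = 19*(-1/1566713) - 4313224/(99333 + 1368043) = -19/1566713 - 4313224/1467376 = -19/1566713 - 4313224*1/1467376 = -19/1566713 - 539153/183422 = -844701499107/287369631886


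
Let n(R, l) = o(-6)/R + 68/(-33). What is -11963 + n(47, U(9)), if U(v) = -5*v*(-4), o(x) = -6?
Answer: -18558007/1551 ≈ -11965.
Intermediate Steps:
U(v) = 20*v
n(R, l) = -68/33 - 6/R (n(R, l) = -6/R + 68/(-33) = -6/R + 68*(-1/33) = -6/R - 68/33 = -68/33 - 6/R)
-11963 + n(47, U(9)) = -11963 + (-68/33 - 6/47) = -11963 - 3394/1551 = -18558007/1551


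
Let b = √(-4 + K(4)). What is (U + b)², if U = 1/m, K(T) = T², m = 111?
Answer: 147853/12321 + 4*√3/111 ≈ 12.063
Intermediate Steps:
U = 1/111 ≈ 0.0090090
b = 2*√3 (b = √(-4 + 4²) = √(-4 + 16) = √12 = 2*√3 ≈ 3.4641)
(U + b)² = (1/111 + 2*√3)²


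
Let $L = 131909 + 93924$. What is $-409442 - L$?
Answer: $-635275$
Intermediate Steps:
$L = 225833$
$-409442 - L = -409442 - 225833 = -635275$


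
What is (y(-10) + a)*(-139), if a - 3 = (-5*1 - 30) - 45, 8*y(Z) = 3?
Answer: 85207/8 ≈ 10651.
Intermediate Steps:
y(Z) = 3/8 (y(Z) = (⅛)*3 = 3/8)
a = -77 (a = 3 + ((-5*1 - 30) - 45) = 3 + ((-5 - 30) - 45) = 3 + (-35 - 45) = 3 - 80 = -77)
(y(-10) + a)*(-139) = (3/8 - 77)*(-139) = -613/8*(-139) = 85207/8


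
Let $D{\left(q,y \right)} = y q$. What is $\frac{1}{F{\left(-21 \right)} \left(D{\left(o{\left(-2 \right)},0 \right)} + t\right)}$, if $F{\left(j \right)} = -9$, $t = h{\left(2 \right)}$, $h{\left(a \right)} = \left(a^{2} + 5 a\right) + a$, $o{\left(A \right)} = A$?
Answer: $- \frac{1}{144} \approx -0.0069444$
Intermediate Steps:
$h{\left(a \right)} = a^{2} + 6 a$
$t = 16$ ($t = 2 \left(6 + 2\right) = 2 \cdot 8 = 16$)
$D{\left(q,y \right)} = q y$
$\frac{1}{F{\left(-21 \right)} \left(D{\left(o{\left(-2 \right)},0 \right)} + t\right)} = \frac{1}{\left(-9\right) \left(\left(-2\right) 0 + 16\right)} = \frac{1}{\left(-9\right) \left(0 + 16\right)} = \frac{1}{\left(-9\right) 16} = \frac{1}{-144} = - \frac{1}{144}$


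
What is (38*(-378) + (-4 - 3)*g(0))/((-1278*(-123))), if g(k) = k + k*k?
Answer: -266/2911 ≈ -0.091377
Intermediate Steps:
g(k) = k + k²
(38*(-378) + (-4 - 3)*g(0))/((-1278*(-123))) = (38*(-378) + (-4 - 3)*(0*(1 + 0)))/((-1278*(-123))) = (-14364 - 0)/157194 = (-14364 - 7*0)*(1/157194) = (-14364 + 0)*(1/157194) = -14364*1/157194 = -266/2911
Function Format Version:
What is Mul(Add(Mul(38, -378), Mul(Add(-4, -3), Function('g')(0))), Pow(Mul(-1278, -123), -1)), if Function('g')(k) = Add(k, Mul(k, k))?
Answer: Rational(-266, 2911) ≈ -0.091377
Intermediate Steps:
Function('g')(k) = Add(k, Pow(k, 2))
Mul(Add(Mul(38, -378), Mul(Add(-4, -3), Function('g')(0))), Pow(Mul(-1278, -123), -1)) = Mul(Add(Mul(38, -378), Mul(Add(-4, -3), Mul(0, Add(1, 0)))), Pow(Mul(-1278, -123), -1)) = Mul(Add(-14364, Mul(-7, Mul(0, 1))), Pow(157194, -1)) = Mul(Add(-14364, Mul(-7, 0)), Rational(1, 157194)) = Mul(Add(-14364, 0), Rational(1, 157194)) = Mul(-14364, Rational(1, 157194)) = Rational(-266, 2911)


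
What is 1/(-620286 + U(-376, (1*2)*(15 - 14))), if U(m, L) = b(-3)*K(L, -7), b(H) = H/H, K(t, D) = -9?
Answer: -1/620295 ≈ -1.6121e-6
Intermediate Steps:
b(H) = 1
U(m, L) = -9 (U(m, L) = 1*(-9) = -9)
1/(-620286 + U(-376, (1*2)*(15 - 14))) = 1/(-620286 - 9) = 1/(-620295) = -1/620295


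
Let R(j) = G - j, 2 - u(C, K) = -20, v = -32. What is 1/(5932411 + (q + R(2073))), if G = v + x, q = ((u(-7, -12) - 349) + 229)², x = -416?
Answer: 1/5939494 ≈ 1.6836e-7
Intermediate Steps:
u(C, K) = 22 (u(C, K) = 2 - 1*(-20) = 2 + 20 = 22)
q = 9604 (q = ((22 - 349) + 229)² = (-327 + 229)² = (-98)² = 9604)
G = -448 (G = -32 - 416 = -448)
R(j) = -448 - j
1/(5932411 + (q + R(2073))) = 1/(5932411 + (9604 + (-448 - 1*2073))) = 1/(5932411 + (9604 + (-448 - 2073))) = 1/(5932411 + (9604 - 2521)) = 1/(5932411 + 7083) = 1/5939494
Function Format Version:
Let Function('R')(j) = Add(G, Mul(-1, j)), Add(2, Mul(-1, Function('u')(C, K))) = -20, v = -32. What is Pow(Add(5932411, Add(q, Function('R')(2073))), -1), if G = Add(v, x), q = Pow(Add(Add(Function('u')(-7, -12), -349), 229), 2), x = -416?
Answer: Rational(1, 5939494) ≈ 1.6836e-7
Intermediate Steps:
Function('u')(C, K) = 22 (Function('u')(C, K) = Add(2, Mul(-1, -20)) = Add(2, 20) = 22)
q = 9604 (q = Pow(Add(Add(22, -349), 229), 2) = Pow(Add(-327, 229), 2) = Pow(-98, 2) = 9604)
G = -448 (G = Add(-32, -416) = -448)
Function('R')(j) = Add(-448, Mul(-1, j))
Pow(Add(5932411, Add(q, Function('R')(2073))), -1) = Pow(Add(5932411, Add(9604, Add(-448, Mul(-1, 2073)))), -1) = Pow(Add(5932411, Add(9604, Add(-448, -2073))), -1) = Pow(Add(5932411, Add(9604, -2521)), -1) = Pow(Add(5932411, 7083), -1) = Pow(5939494, -1) = Rational(1, 5939494)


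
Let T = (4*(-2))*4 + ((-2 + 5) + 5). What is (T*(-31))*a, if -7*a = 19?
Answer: -14136/7 ≈ -2019.4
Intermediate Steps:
a = -19/7 (a = -⅐*19 = -19/7 ≈ -2.7143)
T = -24 (T = -8*4 + (3 + 5) = -32 + 8 = -24)
(T*(-31))*a = -24*(-31)*(-19/7) = 744*(-19/7) = -14136/7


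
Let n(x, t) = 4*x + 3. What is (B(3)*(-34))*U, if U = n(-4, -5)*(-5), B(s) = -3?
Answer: 6630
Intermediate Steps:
n(x, t) = 3 + 4*x
U = 65 (U = (3 + 4*(-4))*(-5) = (3 - 16)*(-5) = -13*(-5) = 65)
(B(3)*(-34))*U = -3*(-34)*65 = 102*65 = 6630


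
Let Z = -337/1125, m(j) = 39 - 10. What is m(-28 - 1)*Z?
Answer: -9773/1125 ≈ -8.6871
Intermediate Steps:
m(j) = 29
Z = -337/1125 (Z = -337*1/1125 = -337/1125 ≈ -0.29956)
m(-28 - 1)*Z = 29*(-337/1125) = -9773/1125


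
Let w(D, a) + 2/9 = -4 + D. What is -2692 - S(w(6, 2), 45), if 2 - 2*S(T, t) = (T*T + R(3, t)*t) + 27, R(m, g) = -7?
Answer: -229669/81 ≈ -2835.4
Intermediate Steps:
w(D, a) = -38/9 + D (w(D, a) = -2/9 + (-4 + D) = -38/9 + D)
S(T, t) = -25/2 - T²/2 + 7*t/2 (S(T, t) = 1 - ((T*T - 7*t) + 27)/2 = 1 - ((T² - 7*t) + 27)/2 = 1 - (27 + T² - 7*t)/2 = 1 + (-27/2 - T²/2 + 7*t/2) = -25/2 - T²/2 + 7*t/2)
-2692 - S(w(6, 2), 45) = -2692 - (-25/2 - (-38/9 + 6)²/2 + (7/2)*45) = -2692 - (-25/2 - (16/9)²/2 + 315/2) = -2692 - (-25/2 - ½*256/81 + 315/2) = -2692 - (-25/2 - 128/81 + 315/2) = -2692 - 1*11617/81 = -2692 - 11617/81 = -229669/81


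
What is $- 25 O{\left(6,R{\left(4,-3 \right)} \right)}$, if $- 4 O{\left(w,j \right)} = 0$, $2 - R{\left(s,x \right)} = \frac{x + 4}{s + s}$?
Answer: $0$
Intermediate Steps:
$R{\left(s,x \right)} = 2 - \frac{4 + x}{2 s}$ ($R{\left(s,x \right)} = 2 - \frac{x + 4}{s + s} = 2 - \frac{4 + x}{2 s}$)
$O{\left(w,j \right)} = 0$ ($O{\left(w,j \right)} = \left(- \frac{1}{4}\right) 0 = 0$)
$- 25 O{\left(6,R{\left(4,-3 \right)} \right)} = \left(-25\right) 0 = 0$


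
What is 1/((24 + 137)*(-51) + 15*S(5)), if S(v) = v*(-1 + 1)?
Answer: -1/8211 ≈ -0.00012179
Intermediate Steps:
S(v) = 0 (S(v) = v*0 = 0)
1/((24 + 137)*(-51) + 15*S(5)) = 1/((24 + 137)*(-51) + 15*0) = 1/(161*(-51) + 0) = 1/(-8211 + 0) = 1/(-8211) = -1/8211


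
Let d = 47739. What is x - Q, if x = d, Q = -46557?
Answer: 94296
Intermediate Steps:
x = 47739
x - Q = 47739 - 1*(-46557) = 47739 + 46557 = 94296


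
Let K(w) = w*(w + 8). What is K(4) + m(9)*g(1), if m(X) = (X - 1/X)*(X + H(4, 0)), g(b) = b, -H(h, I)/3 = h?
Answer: 64/3 ≈ 21.333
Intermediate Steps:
H(h, I) = -3*h
K(w) = w*(8 + w)
m(X) = (-12 + X)*(X - 1/X) (m(X) = (X - 1/X)*(X - 3*4) = (X - 1/X)*(X - 12) = (X - 1/X)*(-12 + X) = (-12 + X)*(X - 1/X))
K(4) + m(9)*g(1) = 4*(8 + 4) + (-1 + 9² - 12*9 + 12/9)*1 = 4*12 + (-1 + 81 - 108 + 12*(⅑))*1 = 48 + (-1 + 81 - 108 + 4/3)*1 = 48 - 80/3*1 = 48 - 80/3 = 64/3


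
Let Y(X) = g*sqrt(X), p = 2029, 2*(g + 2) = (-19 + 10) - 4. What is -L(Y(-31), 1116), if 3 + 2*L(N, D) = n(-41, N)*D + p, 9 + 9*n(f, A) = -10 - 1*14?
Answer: 1033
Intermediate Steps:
g = -17/2 (g = -2 + ((-19 + 10) - 4)/2 = -2 + (-9 - 4)/2 = -2 + (1/2)*(-13) = -2 - 13/2 = -17/2 ≈ -8.5000)
n(f, A) = -11/3 (n(f, A) = -1 + (-10 - 1*14)/9 = -1 + (-10 - 14)/9 = -1 + (1/9)*(-24) = -1 - 8/3 = -11/3)
Y(X) = -17*sqrt(X)/2
L(N, D) = 1013 - 11*D/6 (L(N, D) = -3/2 + (-11*D/3 + 2029)/2 = -3/2 + (2029 - 11*D/3)/2 = -3/2 + (2029/2 - 11*D/6) = 1013 - 11*D/6)
-L(Y(-31), 1116) = -(1013 - 11/6*1116) = -(1013 - 2046) = -1*(-1033) = 1033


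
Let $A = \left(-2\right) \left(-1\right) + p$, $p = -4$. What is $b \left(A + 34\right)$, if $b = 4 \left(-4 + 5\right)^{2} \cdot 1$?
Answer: $128$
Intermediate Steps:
$A = -2$ ($A = \left(-2\right) \left(-1\right) - 4 = 2 - 4 = -2$)
$b = 4$ ($b = 4 \cdot 1^{2} \cdot 1 = 4 \cdot 1 \cdot 1 = 4 \cdot 1 = 4$)
$b \left(A + 34\right) = 4 \left(-2 + 34\right) = 4 \cdot 32 = 128$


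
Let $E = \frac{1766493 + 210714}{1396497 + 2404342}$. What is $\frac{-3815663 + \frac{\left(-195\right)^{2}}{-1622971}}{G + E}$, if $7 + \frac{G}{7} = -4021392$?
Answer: $\frac{1681249666334679823}{12403304202559134680} \approx 0.13555$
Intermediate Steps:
$G = -28149793$ ($G = -49 + 7 \left(-4021392\right) = -49 - 28149744 = -28149793$)
$E = \frac{1977207}{3800839} \approx 0.5202$
$\frac{-3815663 + \frac{\left(-195\right)^{2}}{-1622971}}{G + E} = \frac{-3815663 + \frac{\left(-195\right)^{2}}{-1622971}}{-28149793 + \frac{1977207}{3800839}} = \frac{-3815663 + 38025 \left(- \frac{1}{1622971}\right)}{- \frac{106992829099120}{3800839}} = \left(-3815663 - \frac{38025}{1622971}\right) \left(- \frac{3800839}{106992829099120}\right) = \left(- \frac{6192710432798}{1622971}\right) \left(- \frac{3800839}{106992829099120}\right) = \frac{1681249666334679823}{12403304202559134680}$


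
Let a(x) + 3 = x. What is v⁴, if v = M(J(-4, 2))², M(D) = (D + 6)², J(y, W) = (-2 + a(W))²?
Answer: 6568408355712890625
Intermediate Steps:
a(x) = -3 + x
J(y, W) = (-5 + W)² (J(y, W) = (-2 + (-3 + W))² = (-5 + W)²)
M(D) = (6 + D)²
v = 50625 (v = ((6 + (-5 + 2)²)²)² = ((6 + (-3)²)²)² = ((6 + 9)²)² = (15²)² = 225² = 50625)
v⁴ = 50625⁴ = 6568408355712890625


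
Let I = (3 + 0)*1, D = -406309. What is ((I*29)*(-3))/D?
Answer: 261/406309 ≈ 0.00064237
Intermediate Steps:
I = 3 (I = 3*1 = 3)
((I*29)*(-3))/D = ((3*29)*(-3))/(-406309) = (87*(-3))*(-1/406309) = -261*(-1/406309) = 261/406309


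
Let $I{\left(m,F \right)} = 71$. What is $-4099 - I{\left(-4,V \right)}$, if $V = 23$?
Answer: $-4170$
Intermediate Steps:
$-4099 - I{\left(-4,V \right)} = -4099 - 71 = -4170$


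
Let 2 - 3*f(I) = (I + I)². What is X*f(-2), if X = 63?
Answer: -294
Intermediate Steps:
f(I) = ⅔ - 4*I²/3 (f(I) = ⅔ - (I + I)²/3 = ⅔ - 4*I²/3)
X*f(-2) = 63*(⅔ - 4/3*(-2)²) = 63*(⅔ - 4/3*4) = 63*(⅔ - 16/3) = 63*(-14/3) = -294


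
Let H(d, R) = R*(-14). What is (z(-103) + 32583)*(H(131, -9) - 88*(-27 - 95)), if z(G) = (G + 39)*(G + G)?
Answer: 497121154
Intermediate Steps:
z(G) = 2*G*(39 + G) (z(G) = (39 + G)*(2*G) = 2*G*(39 + G))
H(d, R) = -14*R
(z(-103) + 32583)*(H(131, -9) - 88*(-27 - 95)) = (2*(-103)*(39 - 103) + 32583)*(-14*(-9) - 88*(-27 - 95)) = (2*(-103)*(-64) + 32583)*(126 - 88*(-122)) = (13184 + 32583)*(126 + 10736) = 45767*10862 = 497121154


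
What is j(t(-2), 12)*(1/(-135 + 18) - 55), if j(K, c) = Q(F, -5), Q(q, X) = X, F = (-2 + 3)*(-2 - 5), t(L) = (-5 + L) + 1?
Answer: 32180/117 ≈ 275.04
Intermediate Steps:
t(L) = -4 + L
F = -7 (F = 1*(-7) = -7)
j(K, c) = -5
j(t(-2), 12)*(1/(-135 + 18) - 55) = -5*(1/(-135 + 18) - 55) = -5*(1/(-117) - 55) = -5*(-1/117 - 55) = -5*(-6436/117) = 32180/117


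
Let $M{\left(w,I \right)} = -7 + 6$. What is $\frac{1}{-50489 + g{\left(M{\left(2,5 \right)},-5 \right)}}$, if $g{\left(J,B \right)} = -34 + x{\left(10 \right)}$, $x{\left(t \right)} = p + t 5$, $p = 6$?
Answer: $- \frac{1}{50467} \approx -1.9815 \cdot 10^{-5}$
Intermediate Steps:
$x{\left(t \right)} = 6 + 5 t$ ($x{\left(t \right)} = 6 + t 5 = 6 + 5 t$)
$M{\left(w,I \right)} = -1$
$g{\left(J,B \right)} = 22$ ($g{\left(J,B \right)} = -34 + \left(6 + 5 \cdot 10\right) = -34 + \left(6 + 50\right) = -34 + 56 = 22$)
$\frac{1}{-50489 + g{\left(M{\left(2,5 \right)},-5 \right)}} = \frac{1}{-50489 + 22} = \frac{1}{-50467} = - \frac{1}{50467}$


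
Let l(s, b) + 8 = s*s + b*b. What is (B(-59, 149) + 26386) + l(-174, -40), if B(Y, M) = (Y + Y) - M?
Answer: 57987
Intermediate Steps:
l(s, b) = -8 + b² + s² (l(s, b) = -8 + (s*s + b*b) = -8 + (s² + b²) = -8 + (b² + s²) = -8 + b² + s²)
B(Y, M) = -M + 2*Y (B(Y, M) = 2*Y - M = -M + 2*Y)
(B(-59, 149) + 26386) + l(-174, -40) = ((-1*149 + 2*(-59)) + 26386) + (-8 + (-40)² + (-174)²) = ((-149 - 118) + 26386) + (-8 + 1600 + 30276) = (-267 + 26386) + 31868 = 26119 + 31868 = 57987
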